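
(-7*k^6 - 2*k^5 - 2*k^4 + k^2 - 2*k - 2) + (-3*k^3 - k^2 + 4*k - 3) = -7*k^6 - 2*k^5 - 2*k^4 - 3*k^3 + 2*k - 5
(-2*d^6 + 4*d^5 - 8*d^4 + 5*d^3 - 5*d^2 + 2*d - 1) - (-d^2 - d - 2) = -2*d^6 + 4*d^5 - 8*d^4 + 5*d^3 - 4*d^2 + 3*d + 1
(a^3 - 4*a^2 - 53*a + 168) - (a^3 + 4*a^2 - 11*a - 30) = -8*a^2 - 42*a + 198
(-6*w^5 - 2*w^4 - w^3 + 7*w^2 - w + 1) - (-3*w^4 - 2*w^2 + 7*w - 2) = -6*w^5 + w^4 - w^3 + 9*w^2 - 8*w + 3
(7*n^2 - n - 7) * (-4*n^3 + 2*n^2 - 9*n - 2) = -28*n^5 + 18*n^4 - 37*n^3 - 19*n^2 + 65*n + 14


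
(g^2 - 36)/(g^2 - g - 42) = (g - 6)/(g - 7)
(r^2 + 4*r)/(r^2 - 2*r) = (r + 4)/(r - 2)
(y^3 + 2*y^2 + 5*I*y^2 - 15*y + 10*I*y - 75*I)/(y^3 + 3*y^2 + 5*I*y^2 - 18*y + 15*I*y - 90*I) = (y + 5)/(y + 6)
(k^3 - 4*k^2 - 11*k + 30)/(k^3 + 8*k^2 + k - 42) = (k - 5)/(k + 7)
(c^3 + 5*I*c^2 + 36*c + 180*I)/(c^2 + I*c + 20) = (c^2 + 36)/(c - 4*I)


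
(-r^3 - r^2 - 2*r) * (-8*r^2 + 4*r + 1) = 8*r^5 + 4*r^4 + 11*r^3 - 9*r^2 - 2*r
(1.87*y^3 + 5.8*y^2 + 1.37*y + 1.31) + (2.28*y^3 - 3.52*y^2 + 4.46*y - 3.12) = 4.15*y^3 + 2.28*y^2 + 5.83*y - 1.81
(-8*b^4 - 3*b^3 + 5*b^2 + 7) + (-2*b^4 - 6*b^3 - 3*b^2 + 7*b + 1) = -10*b^4 - 9*b^3 + 2*b^2 + 7*b + 8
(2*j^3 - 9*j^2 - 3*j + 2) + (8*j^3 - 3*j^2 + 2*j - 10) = 10*j^3 - 12*j^2 - j - 8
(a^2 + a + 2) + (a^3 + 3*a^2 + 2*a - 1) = a^3 + 4*a^2 + 3*a + 1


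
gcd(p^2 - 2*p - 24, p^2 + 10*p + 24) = p + 4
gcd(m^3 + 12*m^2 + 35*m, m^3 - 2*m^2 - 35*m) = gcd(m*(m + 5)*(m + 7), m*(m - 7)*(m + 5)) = m^2 + 5*m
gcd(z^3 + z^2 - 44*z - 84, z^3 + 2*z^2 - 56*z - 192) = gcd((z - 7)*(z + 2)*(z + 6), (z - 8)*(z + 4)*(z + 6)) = z + 6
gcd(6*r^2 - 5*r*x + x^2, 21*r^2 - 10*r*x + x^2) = -3*r + x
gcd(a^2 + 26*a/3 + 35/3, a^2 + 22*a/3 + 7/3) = a + 7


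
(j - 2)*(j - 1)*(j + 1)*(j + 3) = j^4 + j^3 - 7*j^2 - j + 6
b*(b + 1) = b^2 + b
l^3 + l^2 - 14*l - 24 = (l - 4)*(l + 2)*(l + 3)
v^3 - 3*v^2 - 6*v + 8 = (v - 4)*(v - 1)*(v + 2)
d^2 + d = d*(d + 1)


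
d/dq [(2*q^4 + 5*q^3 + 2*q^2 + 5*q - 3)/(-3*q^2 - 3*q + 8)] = (-12*q^5 - 33*q^4 + 34*q^3 + 129*q^2 + 14*q + 31)/(9*q^4 + 18*q^3 - 39*q^2 - 48*q + 64)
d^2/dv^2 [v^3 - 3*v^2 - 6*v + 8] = 6*v - 6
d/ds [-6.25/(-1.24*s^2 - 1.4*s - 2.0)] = (-15.5*s - 8.75)/(1.24*s^2 + 1.4*s + 2.0)^2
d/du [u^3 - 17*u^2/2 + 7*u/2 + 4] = 3*u^2 - 17*u + 7/2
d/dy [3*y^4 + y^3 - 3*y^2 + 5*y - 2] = 12*y^3 + 3*y^2 - 6*y + 5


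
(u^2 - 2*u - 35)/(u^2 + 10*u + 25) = (u - 7)/(u + 5)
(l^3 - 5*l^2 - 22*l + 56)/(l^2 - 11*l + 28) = (l^2 + 2*l - 8)/(l - 4)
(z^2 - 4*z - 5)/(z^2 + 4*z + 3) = (z - 5)/(z + 3)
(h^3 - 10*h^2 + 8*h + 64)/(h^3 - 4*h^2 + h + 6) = (h^3 - 10*h^2 + 8*h + 64)/(h^3 - 4*h^2 + h + 6)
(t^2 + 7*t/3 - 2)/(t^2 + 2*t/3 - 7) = (3*t - 2)/(3*t - 7)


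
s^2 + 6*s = s*(s + 6)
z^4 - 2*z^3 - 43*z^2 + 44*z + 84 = (z - 7)*(z - 2)*(z + 1)*(z + 6)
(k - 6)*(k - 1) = k^2 - 7*k + 6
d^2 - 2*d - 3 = (d - 3)*(d + 1)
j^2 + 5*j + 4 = (j + 1)*(j + 4)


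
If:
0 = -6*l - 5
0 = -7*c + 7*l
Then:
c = -5/6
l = -5/6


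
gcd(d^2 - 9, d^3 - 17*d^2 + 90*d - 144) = d - 3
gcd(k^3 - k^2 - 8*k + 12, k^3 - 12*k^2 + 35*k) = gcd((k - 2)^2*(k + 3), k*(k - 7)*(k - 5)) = 1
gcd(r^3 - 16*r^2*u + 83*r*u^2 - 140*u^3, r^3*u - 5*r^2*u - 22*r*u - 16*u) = 1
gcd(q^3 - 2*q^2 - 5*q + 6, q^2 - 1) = q - 1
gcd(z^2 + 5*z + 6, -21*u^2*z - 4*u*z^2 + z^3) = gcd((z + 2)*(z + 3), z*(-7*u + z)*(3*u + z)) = 1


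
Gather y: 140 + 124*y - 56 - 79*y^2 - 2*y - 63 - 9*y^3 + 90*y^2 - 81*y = -9*y^3 + 11*y^2 + 41*y + 21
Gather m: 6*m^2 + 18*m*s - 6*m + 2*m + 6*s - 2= 6*m^2 + m*(18*s - 4) + 6*s - 2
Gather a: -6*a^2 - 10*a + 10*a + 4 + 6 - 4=6 - 6*a^2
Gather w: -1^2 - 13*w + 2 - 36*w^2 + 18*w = -36*w^2 + 5*w + 1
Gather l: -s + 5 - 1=4 - s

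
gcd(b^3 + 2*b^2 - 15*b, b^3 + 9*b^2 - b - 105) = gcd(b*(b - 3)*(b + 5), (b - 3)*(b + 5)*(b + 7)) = b^2 + 2*b - 15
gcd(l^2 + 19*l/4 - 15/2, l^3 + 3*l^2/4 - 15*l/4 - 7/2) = 1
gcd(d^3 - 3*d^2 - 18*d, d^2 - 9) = d + 3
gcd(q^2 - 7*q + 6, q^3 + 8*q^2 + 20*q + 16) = 1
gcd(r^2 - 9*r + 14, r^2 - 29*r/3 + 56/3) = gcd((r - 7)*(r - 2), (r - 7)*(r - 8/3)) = r - 7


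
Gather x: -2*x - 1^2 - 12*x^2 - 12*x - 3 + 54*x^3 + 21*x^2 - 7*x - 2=54*x^3 + 9*x^2 - 21*x - 6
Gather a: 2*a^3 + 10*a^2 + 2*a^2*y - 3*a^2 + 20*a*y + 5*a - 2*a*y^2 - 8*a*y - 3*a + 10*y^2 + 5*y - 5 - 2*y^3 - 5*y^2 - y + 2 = 2*a^3 + a^2*(2*y + 7) + a*(-2*y^2 + 12*y + 2) - 2*y^3 + 5*y^2 + 4*y - 3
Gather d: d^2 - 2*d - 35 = d^2 - 2*d - 35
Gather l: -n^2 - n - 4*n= -n^2 - 5*n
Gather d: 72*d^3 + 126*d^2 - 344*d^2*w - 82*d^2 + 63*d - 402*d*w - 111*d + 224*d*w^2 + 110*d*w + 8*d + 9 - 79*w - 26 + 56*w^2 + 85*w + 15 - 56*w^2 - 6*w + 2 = 72*d^3 + d^2*(44 - 344*w) + d*(224*w^2 - 292*w - 40)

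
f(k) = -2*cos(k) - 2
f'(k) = 2*sin(k)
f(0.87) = -3.29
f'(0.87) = 1.53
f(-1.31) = -2.52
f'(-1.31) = -1.93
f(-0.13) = -3.98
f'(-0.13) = -0.26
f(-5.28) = -3.08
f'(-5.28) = 1.69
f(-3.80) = -0.42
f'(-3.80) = 1.22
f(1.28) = -2.57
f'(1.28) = 1.92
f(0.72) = -3.50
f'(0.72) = 1.32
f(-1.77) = -1.60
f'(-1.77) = -1.96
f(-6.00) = -3.92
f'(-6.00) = 0.56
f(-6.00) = -3.92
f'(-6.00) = 0.56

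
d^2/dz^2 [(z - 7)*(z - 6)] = 2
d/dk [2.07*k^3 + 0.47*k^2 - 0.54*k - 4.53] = 6.21*k^2 + 0.94*k - 0.54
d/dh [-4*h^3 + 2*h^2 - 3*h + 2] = -12*h^2 + 4*h - 3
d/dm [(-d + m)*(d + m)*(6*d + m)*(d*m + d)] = d*(-6*d^3 - 2*d^2*m - d^2 + 18*d*m^2 + 12*d*m + 4*m^3 + 3*m^2)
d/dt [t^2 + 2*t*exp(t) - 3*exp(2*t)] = 2*t*exp(t) + 2*t - 6*exp(2*t) + 2*exp(t)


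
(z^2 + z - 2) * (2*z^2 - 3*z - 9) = 2*z^4 - z^3 - 16*z^2 - 3*z + 18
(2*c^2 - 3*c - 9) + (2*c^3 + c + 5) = 2*c^3 + 2*c^2 - 2*c - 4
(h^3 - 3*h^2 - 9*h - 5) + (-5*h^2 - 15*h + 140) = h^3 - 8*h^2 - 24*h + 135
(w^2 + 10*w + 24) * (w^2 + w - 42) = w^4 + 11*w^3 - 8*w^2 - 396*w - 1008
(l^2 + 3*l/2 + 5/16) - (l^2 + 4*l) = 5/16 - 5*l/2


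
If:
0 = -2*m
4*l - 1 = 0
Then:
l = 1/4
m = 0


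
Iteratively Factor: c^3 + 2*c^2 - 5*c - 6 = (c + 3)*(c^2 - c - 2) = (c - 2)*(c + 3)*(c + 1)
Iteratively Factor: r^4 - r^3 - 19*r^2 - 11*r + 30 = (r - 5)*(r^3 + 4*r^2 + r - 6) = (r - 5)*(r + 2)*(r^2 + 2*r - 3) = (r - 5)*(r - 1)*(r + 2)*(r + 3)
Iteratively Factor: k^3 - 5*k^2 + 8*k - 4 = (k - 2)*(k^2 - 3*k + 2) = (k - 2)*(k - 1)*(k - 2)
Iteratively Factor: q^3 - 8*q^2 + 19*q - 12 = (q - 1)*(q^2 - 7*q + 12) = (q - 4)*(q - 1)*(q - 3)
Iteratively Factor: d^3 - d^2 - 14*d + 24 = (d + 4)*(d^2 - 5*d + 6) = (d - 2)*(d + 4)*(d - 3)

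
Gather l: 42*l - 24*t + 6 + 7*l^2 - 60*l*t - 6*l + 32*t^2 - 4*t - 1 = 7*l^2 + l*(36 - 60*t) + 32*t^2 - 28*t + 5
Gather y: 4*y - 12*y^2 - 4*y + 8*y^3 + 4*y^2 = 8*y^3 - 8*y^2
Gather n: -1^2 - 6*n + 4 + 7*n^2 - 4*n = 7*n^2 - 10*n + 3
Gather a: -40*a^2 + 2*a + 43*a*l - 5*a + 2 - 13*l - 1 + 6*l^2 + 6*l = -40*a^2 + a*(43*l - 3) + 6*l^2 - 7*l + 1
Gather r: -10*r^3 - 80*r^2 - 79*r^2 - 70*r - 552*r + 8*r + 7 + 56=-10*r^3 - 159*r^2 - 614*r + 63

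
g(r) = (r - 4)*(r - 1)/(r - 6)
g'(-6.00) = 0.93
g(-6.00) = -5.83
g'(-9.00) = 0.96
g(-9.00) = -8.67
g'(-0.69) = 0.78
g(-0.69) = -1.18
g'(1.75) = 0.45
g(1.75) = 0.40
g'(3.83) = -1.12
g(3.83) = 0.22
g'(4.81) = -6.06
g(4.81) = -2.59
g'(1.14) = 0.58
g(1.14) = 0.08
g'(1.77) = 0.44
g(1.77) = 0.41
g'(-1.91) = 0.84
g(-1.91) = -2.17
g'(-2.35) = 0.86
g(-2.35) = -2.55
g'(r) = (r - 4)/(r - 6) + (r - 1)/(r - 6) - (r - 4)*(r - 1)/(r - 6)^2 = (r^2 - 12*r + 26)/(r^2 - 12*r + 36)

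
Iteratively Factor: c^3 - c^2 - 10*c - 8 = (c + 1)*(c^2 - 2*c - 8) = (c + 1)*(c + 2)*(c - 4)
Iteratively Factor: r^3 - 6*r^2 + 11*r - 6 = (r - 3)*(r^2 - 3*r + 2) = (r - 3)*(r - 1)*(r - 2)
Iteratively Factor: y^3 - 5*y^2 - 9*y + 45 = (y - 5)*(y^2 - 9) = (y - 5)*(y - 3)*(y + 3)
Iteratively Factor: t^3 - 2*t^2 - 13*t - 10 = (t - 5)*(t^2 + 3*t + 2) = (t - 5)*(t + 2)*(t + 1)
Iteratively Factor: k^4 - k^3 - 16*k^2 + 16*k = (k)*(k^3 - k^2 - 16*k + 16) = k*(k + 4)*(k^2 - 5*k + 4) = k*(k - 4)*(k + 4)*(k - 1)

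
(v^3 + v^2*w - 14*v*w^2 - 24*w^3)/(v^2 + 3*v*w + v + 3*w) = (v^2 - 2*v*w - 8*w^2)/(v + 1)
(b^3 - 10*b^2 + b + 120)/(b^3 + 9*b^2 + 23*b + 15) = (b^2 - 13*b + 40)/(b^2 + 6*b + 5)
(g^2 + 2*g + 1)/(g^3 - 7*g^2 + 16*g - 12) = (g^2 + 2*g + 1)/(g^3 - 7*g^2 + 16*g - 12)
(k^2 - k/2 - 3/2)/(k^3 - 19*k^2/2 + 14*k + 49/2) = (2*k - 3)/(2*k^2 - 21*k + 49)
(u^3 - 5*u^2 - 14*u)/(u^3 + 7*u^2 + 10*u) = (u - 7)/(u + 5)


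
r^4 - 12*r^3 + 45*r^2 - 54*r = r*(r - 6)*(r - 3)^2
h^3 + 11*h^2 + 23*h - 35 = (h - 1)*(h + 5)*(h + 7)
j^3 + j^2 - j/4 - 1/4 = (j - 1/2)*(j + 1/2)*(j + 1)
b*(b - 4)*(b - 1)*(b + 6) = b^4 + b^3 - 26*b^2 + 24*b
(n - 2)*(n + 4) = n^2 + 2*n - 8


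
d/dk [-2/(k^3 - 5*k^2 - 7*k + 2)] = 2*(3*k^2 - 10*k - 7)/(k^3 - 5*k^2 - 7*k + 2)^2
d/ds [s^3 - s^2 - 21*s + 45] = 3*s^2 - 2*s - 21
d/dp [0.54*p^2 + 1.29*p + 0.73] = 1.08*p + 1.29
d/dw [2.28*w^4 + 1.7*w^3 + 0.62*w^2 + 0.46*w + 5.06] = 9.12*w^3 + 5.1*w^2 + 1.24*w + 0.46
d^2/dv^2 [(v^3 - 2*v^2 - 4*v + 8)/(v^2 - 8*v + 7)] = 2*(37*v^3 - 102*v^2 + 39*v + 134)/(v^6 - 24*v^5 + 213*v^4 - 848*v^3 + 1491*v^2 - 1176*v + 343)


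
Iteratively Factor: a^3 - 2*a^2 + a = (a - 1)*(a^2 - a) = a*(a - 1)*(a - 1)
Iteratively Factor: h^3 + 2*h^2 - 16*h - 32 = (h + 2)*(h^2 - 16) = (h + 2)*(h + 4)*(h - 4)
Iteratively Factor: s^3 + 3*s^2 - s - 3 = (s + 1)*(s^2 + 2*s - 3) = (s + 1)*(s + 3)*(s - 1)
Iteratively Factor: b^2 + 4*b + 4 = (b + 2)*(b + 2)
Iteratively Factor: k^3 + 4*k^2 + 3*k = (k + 1)*(k^2 + 3*k) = k*(k + 1)*(k + 3)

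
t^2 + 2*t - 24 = (t - 4)*(t + 6)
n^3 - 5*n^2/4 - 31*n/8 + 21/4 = (n - 7/4)*(n - 3/2)*(n + 2)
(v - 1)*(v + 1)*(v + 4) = v^3 + 4*v^2 - v - 4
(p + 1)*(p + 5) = p^2 + 6*p + 5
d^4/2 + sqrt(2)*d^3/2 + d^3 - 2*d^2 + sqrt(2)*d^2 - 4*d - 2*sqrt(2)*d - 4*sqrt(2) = (d/2 + 1)*(d - 2)*(d + 2)*(d + sqrt(2))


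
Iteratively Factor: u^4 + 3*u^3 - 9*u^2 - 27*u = (u)*(u^3 + 3*u^2 - 9*u - 27) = u*(u + 3)*(u^2 - 9) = u*(u - 3)*(u + 3)*(u + 3)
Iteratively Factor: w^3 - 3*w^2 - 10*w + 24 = (w - 4)*(w^2 + w - 6) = (w - 4)*(w + 3)*(w - 2)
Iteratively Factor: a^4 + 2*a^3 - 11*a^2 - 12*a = (a + 1)*(a^3 + a^2 - 12*a) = (a - 3)*(a + 1)*(a^2 + 4*a) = (a - 3)*(a + 1)*(a + 4)*(a)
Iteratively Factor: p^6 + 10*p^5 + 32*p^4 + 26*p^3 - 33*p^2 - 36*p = (p + 3)*(p^5 + 7*p^4 + 11*p^3 - 7*p^2 - 12*p) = (p - 1)*(p + 3)*(p^4 + 8*p^3 + 19*p^2 + 12*p) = p*(p - 1)*(p + 3)*(p^3 + 8*p^2 + 19*p + 12) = p*(p - 1)*(p + 3)^2*(p^2 + 5*p + 4) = p*(p - 1)*(p + 3)^2*(p + 4)*(p + 1)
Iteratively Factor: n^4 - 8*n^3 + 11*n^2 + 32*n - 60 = (n - 3)*(n^3 - 5*n^2 - 4*n + 20) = (n - 5)*(n - 3)*(n^2 - 4) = (n - 5)*(n - 3)*(n - 2)*(n + 2)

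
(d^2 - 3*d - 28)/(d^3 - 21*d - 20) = (d - 7)/(d^2 - 4*d - 5)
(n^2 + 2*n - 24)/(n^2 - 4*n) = (n + 6)/n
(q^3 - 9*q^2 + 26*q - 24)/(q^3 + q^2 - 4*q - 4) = (q^2 - 7*q + 12)/(q^2 + 3*q + 2)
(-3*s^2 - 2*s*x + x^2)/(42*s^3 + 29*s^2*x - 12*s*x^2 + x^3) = (-3*s + x)/(42*s^2 - 13*s*x + x^2)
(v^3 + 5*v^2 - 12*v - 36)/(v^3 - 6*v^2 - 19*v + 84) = (v^2 + 8*v + 12)/(v^2 - 3*v - 28)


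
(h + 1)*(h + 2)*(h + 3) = h^3 + 6*h^2 + 11*h + 6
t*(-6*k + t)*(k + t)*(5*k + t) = -30*k^3*t - 31*k^2*t^2 + t^4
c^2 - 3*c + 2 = (c - 2)*(c - 1)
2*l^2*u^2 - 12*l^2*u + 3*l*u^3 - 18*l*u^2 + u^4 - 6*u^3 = u*(l + u)*(2*l + u)*(u - 6)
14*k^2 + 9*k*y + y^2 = (2*k + y)*(7*k + y)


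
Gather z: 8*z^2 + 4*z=8*z^2 + 4*z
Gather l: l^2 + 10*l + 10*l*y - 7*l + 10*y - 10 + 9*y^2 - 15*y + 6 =l^2 + l*(10*y + 3) + 9*y^2 - 5*y - 4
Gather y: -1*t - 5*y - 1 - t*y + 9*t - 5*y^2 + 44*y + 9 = 8*t - 5*y^2 + y*(39 - t) + 8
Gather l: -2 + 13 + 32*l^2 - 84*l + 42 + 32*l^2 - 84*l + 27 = 64*l^2 - 168*l + 80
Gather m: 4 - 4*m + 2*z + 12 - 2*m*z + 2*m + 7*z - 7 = m*(-2*z - 2) + 9*z + 9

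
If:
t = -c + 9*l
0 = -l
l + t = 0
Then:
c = 0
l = 0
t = 0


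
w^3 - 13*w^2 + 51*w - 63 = (w - 7)*(w - 3)^2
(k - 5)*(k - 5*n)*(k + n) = k^3 - 4*k^2*n - 5*k^2 - 5*k*n^2 + 20*k*n + 25*n^2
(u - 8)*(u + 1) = u^2 - 7*u - 8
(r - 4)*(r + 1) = r^2 - 3*r - 4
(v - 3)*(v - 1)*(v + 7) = v^3 + 3*v^2 - 25*v + 21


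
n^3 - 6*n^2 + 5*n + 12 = (n - 4)*(n - 3)*(n + 1)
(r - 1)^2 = r^2 - 2*r + 1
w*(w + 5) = w^2 + 5*w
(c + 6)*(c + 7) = c^2 + 13*c + 42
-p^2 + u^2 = (-p + u)*(p + u)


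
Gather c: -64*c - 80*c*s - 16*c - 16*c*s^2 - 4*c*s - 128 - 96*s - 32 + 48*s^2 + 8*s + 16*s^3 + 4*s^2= c*(-16*s^2 - 84*s - 80) + 16*s^3 + 52*s^2 - 88*s - 160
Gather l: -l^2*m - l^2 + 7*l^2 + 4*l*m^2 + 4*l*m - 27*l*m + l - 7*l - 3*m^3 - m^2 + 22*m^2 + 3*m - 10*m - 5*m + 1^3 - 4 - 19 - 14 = l^2*(6 - m) + l*(4*m^2 - 23*m - 6) - 3*m^3 + 21*m^2 - 12*m - 36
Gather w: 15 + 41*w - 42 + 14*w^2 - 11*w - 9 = 14*w^2 + 30*w - 36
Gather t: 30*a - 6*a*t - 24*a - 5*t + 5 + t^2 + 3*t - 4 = 6*a + t^2 + t*(-6*a - 2) + 1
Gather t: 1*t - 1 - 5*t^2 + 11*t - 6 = -5*t^2 + 12*t - 7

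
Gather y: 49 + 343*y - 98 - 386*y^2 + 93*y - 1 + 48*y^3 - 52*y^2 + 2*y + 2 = 48*y^3 - 438*y^2 + 438*y - 48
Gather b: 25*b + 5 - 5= 25*b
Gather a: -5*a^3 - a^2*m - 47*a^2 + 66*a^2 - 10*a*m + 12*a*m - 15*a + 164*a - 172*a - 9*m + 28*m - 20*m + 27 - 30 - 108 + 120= -5*a^3 + a^2*(19 - m) + a*(2*m - 23) - m + 9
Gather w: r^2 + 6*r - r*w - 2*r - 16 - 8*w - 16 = r^2 + 4*r + w*(-r - 8) - 32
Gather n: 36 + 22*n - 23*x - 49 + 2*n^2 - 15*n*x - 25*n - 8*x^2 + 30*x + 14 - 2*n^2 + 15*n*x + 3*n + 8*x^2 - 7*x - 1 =0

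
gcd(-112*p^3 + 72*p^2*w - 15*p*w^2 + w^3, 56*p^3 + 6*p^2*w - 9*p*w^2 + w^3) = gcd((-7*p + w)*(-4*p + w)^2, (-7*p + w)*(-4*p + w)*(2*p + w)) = 28*p^2 - 11*p*w + w^2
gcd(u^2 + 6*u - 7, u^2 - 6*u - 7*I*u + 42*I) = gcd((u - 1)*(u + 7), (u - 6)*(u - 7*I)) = 1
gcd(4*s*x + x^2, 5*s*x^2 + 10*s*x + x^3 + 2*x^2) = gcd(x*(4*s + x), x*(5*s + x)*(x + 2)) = x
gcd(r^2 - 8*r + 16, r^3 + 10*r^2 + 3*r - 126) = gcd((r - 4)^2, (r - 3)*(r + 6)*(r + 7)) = 1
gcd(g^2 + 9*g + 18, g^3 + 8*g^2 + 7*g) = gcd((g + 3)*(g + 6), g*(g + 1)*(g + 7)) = 1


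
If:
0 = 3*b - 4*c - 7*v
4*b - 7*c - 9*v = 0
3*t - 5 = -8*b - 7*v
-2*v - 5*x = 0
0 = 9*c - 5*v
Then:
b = 0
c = 0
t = 5/3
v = 0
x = 0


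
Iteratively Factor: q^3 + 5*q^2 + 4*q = (q)*(q^2 + 5*q + 4) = q*(q + 1)*(q + 4)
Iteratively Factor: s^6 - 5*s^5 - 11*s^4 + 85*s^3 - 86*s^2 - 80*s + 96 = (s - 1)*(s^5 - 4*s^4 - 15*s^3 + 70*s^2 - 16*s - 96) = (s - 3)*(s - 1)*(s^4 - s^3 - 18*s^2 + 16*s + 32) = (s - 3)*(s - 2)*(s - 1)*(s^3 + s^2 - 16*s - 16) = (s - 4)*(s - 3)*(s - 2)*(s - 1)*(s^2 + 5*s + 4) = (s - 4)*(s - 3)*(s - 2)*(s - 1)*(s + 4)*(s + 1)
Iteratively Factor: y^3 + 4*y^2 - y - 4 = (y + 4)*(y^2 - 1) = (y + 1)*(y + 4)*(y - 1)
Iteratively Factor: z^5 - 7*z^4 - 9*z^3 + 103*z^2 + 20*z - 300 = (z + 3)*(z^4 - 10*z^3 + 21*z^2 + 40*z - 100) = (z - 5)*(z + 3)*(z^3 - 5*z^2 - 4*z + 20) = (z - 5)*(z - 2)*(z + 3)*(z^2 - 3*z - 10) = (z - 5)*(z - 2)*(z + 2)*(z + 3)*(z - 5)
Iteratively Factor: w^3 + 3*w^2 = (w + 3)*(w^2) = w*(w + 3)*(w)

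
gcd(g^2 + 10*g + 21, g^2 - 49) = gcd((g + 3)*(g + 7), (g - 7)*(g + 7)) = g + 7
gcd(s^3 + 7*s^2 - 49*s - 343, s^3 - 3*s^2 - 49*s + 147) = s^2 - 49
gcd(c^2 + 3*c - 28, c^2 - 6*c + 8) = c - 4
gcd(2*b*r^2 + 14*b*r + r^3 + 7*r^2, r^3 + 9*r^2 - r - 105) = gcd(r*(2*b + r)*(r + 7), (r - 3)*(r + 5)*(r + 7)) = r + 7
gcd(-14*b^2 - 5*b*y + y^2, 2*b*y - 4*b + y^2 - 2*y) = 2*b + y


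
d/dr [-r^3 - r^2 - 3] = r*(-3*r - 2)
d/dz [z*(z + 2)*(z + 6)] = 3*z^2 + 16*z + 12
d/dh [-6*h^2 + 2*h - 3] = 2 - 12*h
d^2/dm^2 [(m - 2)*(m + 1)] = 2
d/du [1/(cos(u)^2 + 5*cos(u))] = (2*cos(u) + 5)*sin(u)/((cos(u) + 5)^2*cos(u)^2)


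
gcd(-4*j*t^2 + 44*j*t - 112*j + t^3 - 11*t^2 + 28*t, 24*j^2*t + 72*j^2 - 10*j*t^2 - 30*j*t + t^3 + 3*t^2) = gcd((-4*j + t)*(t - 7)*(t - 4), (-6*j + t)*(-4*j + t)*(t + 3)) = -4*j + t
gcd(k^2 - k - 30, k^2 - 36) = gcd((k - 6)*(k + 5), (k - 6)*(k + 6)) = k - 6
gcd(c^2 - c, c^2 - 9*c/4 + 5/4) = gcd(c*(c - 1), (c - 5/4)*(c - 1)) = c - 1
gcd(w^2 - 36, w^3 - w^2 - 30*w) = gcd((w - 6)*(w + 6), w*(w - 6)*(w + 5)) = w - 6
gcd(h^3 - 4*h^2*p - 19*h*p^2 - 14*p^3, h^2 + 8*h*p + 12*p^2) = h + 2*p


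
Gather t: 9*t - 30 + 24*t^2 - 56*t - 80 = 24*t^2 - 47*t - 110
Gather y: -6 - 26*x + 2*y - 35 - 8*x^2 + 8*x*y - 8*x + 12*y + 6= -8*x^2 - 34*x + y*(8*x + 14) - 35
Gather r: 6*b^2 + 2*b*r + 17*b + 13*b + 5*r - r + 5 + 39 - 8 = 6*b^2 + 30*b + r*(2*b + 4) + 36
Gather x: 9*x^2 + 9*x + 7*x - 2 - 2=9*x^2 + 16*x - 4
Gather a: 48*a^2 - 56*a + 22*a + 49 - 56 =48*a^2 - 34*a - 7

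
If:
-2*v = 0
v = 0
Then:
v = 0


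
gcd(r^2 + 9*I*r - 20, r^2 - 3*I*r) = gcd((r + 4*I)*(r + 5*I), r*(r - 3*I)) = 1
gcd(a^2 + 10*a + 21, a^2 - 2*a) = 1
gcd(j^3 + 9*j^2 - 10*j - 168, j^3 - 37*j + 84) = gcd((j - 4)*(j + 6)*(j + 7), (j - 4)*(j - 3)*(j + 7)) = j^2 + 3*j - 28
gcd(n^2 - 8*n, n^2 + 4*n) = n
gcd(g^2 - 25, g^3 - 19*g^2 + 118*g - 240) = g - 5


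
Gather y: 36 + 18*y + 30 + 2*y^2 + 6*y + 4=2*y^2 + 24*y + 70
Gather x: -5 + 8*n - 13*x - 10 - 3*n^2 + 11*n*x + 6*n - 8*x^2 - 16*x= -3*n^2 + 14*n - 8*x^2 + x*(11*n - 29) - 15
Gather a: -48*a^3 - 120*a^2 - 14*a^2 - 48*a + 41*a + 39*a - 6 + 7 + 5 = -48*a^3 - 134*a^2 + 32*a + 6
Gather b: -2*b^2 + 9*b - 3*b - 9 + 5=-2*b^2 + 6*b - 4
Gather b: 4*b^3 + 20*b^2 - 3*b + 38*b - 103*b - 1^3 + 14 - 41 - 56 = 4*b^3 + 20*b^2 - 68*b - 84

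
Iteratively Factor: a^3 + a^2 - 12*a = (a - 3)*(a^2 + 4*a) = a*(a - 3)*(a + 4)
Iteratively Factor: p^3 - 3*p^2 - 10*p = (p + 2)*(p^2 - 5*p) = p*(p + 2)*(p - 5)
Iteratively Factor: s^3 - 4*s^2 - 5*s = (s)*(s^2 - 4*s - 5) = s*(s - 5)*(s + 1)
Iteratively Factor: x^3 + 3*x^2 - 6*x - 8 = (x + 4)*(x^2 - x - 2) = (x + 1)*(x + 4)*(x - 2)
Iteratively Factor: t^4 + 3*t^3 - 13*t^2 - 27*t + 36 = (t + 4)*(t^3 - t^2 - 9*t + 9) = (t - 3)*(t + 4)*(t^2 + 2*t - 3) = (t - 3)*(t + 3)*(t + 4)*(t - 1)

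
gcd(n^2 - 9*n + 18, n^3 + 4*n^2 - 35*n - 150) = n - 6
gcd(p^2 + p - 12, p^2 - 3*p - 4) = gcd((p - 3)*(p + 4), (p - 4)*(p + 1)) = 1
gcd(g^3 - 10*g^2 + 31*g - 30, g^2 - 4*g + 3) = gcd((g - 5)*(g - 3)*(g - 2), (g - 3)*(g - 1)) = g - 3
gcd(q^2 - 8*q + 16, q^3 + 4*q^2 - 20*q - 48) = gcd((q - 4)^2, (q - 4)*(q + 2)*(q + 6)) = q - 4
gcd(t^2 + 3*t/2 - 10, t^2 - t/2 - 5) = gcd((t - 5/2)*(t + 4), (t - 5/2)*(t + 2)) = t - 5/2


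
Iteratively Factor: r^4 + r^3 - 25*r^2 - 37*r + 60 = (r + 3)*(r^3 - 2*r^2 - 19*r + 20) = (r + 3)*(r + 4)*(r^2 - 6*r + 5) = (r - 5)*(r + 3)*(r + 4)*(r - 1)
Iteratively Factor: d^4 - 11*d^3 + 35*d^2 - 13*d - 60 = (d - 4)*(d^3 - 7*d^2 + 7*d + 15) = (d - 4)*(d - 3)*(d^2 - 4*d - 5) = (d - 5)*(d - 4)*(d - 3)*(d + 1)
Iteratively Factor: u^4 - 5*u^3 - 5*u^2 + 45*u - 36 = (u - 1)*(u^3 - 4*u^2 - 9*u + 36) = (u - 1)*(u + 3)*(u^2 - 7*u + 12) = (u - 3)*(u - 1)*(u + 3)*(u - 4)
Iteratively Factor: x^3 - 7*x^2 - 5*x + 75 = (x - 5)*(x^2 - 2*x - 15) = (x - 5)*(x + 3)*(x - 5)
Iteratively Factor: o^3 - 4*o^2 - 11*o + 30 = (o + 3)*(o^2 - 7*o + 10) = (o - 5)*(o + 3)*(o - 2)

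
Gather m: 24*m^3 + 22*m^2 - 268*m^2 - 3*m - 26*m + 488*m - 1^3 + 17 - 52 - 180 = 24*m^3 - 246*m^2 + 459*m - 216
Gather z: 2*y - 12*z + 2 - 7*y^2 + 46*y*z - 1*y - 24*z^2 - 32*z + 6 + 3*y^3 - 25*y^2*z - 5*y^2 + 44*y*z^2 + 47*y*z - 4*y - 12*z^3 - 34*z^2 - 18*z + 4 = 3*y^3 - 12*y^2 - 3*y - 12*z^3 + z^2*(44*y - 58) + z*(-25*y^2 + 93*y - 62) + 12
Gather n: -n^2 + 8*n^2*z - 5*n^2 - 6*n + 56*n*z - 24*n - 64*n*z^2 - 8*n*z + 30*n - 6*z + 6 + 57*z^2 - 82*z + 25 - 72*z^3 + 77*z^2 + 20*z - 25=n^2*(8*z - 6) + n*(-64*z^2 + 48*z) - 72*z^3 + 134*z^2 - 68*z + 6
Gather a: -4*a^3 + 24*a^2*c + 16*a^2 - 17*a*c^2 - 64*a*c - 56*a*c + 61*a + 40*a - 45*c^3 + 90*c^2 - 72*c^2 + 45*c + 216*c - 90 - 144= -4*a^3 + a^2*(24*c + 16) + a*(-17*c^2 - 120*c + 101) - 45*c^3 + 18*c^2 + 261*c - 234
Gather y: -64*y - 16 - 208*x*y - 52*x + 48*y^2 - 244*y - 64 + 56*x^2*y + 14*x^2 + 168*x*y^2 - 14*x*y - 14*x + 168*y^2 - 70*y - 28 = 14*x^2 - 66*x + y^2*(168*x + 216) + y*(56*x^2 - 222*x - 378) - 108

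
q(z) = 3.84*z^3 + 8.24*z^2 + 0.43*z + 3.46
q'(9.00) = 1081.87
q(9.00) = 3474.13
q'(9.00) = 1081.87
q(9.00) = 3474.13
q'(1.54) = 53.13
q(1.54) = 37.69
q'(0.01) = 0.60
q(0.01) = 3.47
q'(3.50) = 199.23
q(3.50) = 270.54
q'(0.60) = 14.47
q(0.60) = 7.51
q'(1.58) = 55.23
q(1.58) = 39.86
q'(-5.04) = 210.00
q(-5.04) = -281.01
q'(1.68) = 60.63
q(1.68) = 45.65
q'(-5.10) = 216.02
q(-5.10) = -293.79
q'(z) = 11.52*z^2 + 16.48*z + 0.43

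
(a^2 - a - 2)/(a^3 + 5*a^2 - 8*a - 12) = 1/(a + 6)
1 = 1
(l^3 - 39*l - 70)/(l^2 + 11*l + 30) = (l^2 - 5*l - 14)/(l + 6)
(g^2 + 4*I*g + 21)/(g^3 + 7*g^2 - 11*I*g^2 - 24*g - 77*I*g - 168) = (g + 7*I)/(g^2 + g*(7 - 8*I) - 56*I)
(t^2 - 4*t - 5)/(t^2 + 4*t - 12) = (t^2 - 4*t - 5)/(t^2 + 4*t - 12)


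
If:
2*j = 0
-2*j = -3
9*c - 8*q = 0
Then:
No Solution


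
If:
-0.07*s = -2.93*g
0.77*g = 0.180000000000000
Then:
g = 0.23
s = 9.78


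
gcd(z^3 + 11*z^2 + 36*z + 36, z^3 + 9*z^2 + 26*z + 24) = z^2 + 5*z + 6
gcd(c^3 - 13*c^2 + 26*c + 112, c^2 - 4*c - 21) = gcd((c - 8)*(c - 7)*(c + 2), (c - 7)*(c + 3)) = c - 7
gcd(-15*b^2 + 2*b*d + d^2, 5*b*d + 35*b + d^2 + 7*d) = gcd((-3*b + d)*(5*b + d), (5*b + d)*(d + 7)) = 5*b + d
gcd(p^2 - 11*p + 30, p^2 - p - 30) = p - 6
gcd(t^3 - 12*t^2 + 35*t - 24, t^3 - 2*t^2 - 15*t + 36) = t - 3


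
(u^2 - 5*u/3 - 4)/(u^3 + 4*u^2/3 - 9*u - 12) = 1/(u + 3)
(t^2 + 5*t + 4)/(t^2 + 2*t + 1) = (t + 4)/(t + 1)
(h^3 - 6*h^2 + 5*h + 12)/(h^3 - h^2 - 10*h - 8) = (h - 3)/(h + 2)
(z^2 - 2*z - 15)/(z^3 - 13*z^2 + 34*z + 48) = (z^2 - 2*z - 15)/(z^3 - 13*z^2 + 34*z + 48)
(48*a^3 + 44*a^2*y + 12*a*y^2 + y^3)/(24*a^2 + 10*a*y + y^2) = 2*a + y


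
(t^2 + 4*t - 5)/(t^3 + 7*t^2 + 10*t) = (t - 1)/(t*(t + 2))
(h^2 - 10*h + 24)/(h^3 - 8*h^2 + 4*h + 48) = 1/(h + 2)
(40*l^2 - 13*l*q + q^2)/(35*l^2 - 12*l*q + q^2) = (-8*l + q)/(-7*l + q)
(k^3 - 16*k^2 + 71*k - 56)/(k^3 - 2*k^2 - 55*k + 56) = (k - 7)/(k + 7)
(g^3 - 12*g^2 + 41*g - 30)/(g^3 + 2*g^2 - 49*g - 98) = (g^3 - 12*g^2 + 41*g - 30)/(g^3 + 2*g^2 - 49*g - 98)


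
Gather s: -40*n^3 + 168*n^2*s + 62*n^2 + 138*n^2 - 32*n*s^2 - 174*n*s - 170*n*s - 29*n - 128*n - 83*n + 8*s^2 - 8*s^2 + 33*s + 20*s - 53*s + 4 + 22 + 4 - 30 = -40*n^3 + 200*n^2 - 32*n*s^2 - 240*n + s*(168*n^2 - 344*n)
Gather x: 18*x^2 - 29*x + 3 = 18*x^2 - 29*x + 3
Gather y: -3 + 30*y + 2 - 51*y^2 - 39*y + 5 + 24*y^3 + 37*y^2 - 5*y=24*y^3 - 14*y^2 - 14*y + 4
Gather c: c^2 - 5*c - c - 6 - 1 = c^2 - 6*c - 7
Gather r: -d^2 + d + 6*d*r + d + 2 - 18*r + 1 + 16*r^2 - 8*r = -d^2 + 2*d + 16*r^2 + r*(6*d - 26) + 3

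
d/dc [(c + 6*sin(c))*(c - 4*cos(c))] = (c + 6*sin(c))*(4*sin(c) + 1) + (c - 4*cos(c))*(6*cos(c) + 1)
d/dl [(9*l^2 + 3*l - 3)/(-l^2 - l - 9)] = 6*(-l^2 - 28*l - 5)/(l^4 + 2*l^3 + 19*l^2 + 18*l + 81)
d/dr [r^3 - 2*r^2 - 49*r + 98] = 3*r^2 - 4*r - 49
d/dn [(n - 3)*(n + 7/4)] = 2*n - 5/4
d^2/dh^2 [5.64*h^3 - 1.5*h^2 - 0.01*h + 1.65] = 33.84*h - 3.0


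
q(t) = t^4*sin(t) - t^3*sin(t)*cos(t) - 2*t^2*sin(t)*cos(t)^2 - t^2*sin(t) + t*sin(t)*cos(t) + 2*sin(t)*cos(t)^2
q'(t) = t^4*cos(t) + t^3*sin(t)^2 + 4*t^3*sin(t) - t^3*cos(t)^2 + 4*t^2*sin(t)^2*cos(t) - 3*t^2*sin(t)*cos(t) - 2*t^2*cos(t)^3 - t^2*cos(t) - t*sin(t)^2 - 4*t*sin(t)*cos(t)^2 - 2*t*sin(t) + t*cos(t)^2 - 4*sin(t)^2*cos(t) + sin(t)*cos(t) + 2*cos(t)^3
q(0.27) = 0.51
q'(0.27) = 1.37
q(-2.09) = -8.30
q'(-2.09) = 5.98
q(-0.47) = -0.34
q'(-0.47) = -0.89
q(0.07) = 0.14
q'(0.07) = 2.06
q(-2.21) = -8.90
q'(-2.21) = 3.93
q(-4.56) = 392.37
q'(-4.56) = -516.42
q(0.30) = 0.54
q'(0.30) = 1.17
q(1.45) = 2.08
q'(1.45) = 10.86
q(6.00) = -277.69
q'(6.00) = 777.96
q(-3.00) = -4.59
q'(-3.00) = -24.24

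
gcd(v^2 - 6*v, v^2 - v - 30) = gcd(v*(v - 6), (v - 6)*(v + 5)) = v - 6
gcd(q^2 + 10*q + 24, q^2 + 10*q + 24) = q^2 + 10*q + 24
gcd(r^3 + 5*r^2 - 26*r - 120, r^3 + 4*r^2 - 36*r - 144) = r^2 + 10*r + 24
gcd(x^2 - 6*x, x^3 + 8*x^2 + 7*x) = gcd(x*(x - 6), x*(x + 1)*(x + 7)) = x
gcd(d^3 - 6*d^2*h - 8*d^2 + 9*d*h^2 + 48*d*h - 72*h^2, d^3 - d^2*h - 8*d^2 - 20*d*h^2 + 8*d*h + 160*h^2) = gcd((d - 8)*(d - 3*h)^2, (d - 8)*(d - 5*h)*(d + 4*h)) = d - 8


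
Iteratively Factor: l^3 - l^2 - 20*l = (l + 4)*(l^2 - 5*l) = l*(l + 4)*(l - 5)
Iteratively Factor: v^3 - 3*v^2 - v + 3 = (v - 1)*(v^2 - 2*v - 3) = (v - 3)*(v - 1)*(v + 1)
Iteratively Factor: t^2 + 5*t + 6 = (t + 2)*(t + 3)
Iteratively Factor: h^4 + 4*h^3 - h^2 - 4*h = (h - 1)*(h^3 + 5*h^2 + 4*h) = h*(h - 1)*(h^2 + 5*h + 4) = h*(h - 1)*(h + 1)*(h + 4)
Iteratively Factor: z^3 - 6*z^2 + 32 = (z + 2)*(z^2 - 8*z + 16) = (z - 4)*(z + 2)*(z - 4)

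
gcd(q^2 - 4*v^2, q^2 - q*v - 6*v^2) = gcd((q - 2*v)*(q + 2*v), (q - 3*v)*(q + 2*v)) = q + 2*v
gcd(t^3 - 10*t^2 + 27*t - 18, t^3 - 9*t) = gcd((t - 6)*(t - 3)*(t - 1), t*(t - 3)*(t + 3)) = t - 3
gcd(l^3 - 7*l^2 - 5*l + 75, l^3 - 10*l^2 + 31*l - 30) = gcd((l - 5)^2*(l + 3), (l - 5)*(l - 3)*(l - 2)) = l - 5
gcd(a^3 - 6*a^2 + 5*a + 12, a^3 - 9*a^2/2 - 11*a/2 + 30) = a^2 - 7*a + 12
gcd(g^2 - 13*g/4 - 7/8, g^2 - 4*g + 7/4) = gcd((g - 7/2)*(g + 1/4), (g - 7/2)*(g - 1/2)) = g - 7/2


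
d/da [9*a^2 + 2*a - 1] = 18*a + 2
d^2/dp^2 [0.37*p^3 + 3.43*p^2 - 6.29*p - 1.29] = 2.22*p + 6.86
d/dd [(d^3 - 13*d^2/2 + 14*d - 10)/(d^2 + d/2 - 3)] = (4*d^4 + 4*d^3 - 105*d^2 + 236*d - 148)/(4*d^4 + 4*d^3 - 23*d^2 - 12*d + 36)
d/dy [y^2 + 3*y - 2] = 2*y + 3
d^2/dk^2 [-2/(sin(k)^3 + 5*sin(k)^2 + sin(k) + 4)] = 2*(9*sin(k)^6 + 55*sin(k)^5 + 90*sin(k)^4 - 101*sin(k)^3 - 235*sin(k)^2 - 10*sin(k) + 38)/(sin(k)^3 + 5*sin(k)^2 + sin(k) + 4)^3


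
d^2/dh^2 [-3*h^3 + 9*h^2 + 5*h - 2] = 18 - 18*h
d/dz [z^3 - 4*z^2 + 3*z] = 3*z^2 - 8*z + 3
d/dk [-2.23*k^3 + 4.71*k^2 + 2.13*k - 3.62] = -6.69*k^2 + 9.42*k + 2.13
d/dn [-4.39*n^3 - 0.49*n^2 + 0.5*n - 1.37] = -13.17*n^2 - 0.98*n + 0.5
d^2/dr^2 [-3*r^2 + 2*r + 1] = -6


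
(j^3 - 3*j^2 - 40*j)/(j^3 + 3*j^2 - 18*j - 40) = j*(j - 8)/(j^2 - 2*j - 8)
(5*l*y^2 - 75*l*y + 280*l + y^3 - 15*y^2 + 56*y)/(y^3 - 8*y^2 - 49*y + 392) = (5*l + y)/(y + 7)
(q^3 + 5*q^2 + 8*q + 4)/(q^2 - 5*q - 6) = (q^2 + 4*q + 4)/(q - 6)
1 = 1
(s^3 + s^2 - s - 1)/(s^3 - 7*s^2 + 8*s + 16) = (s^2 - 1)/(s^2 - 8*s + 16)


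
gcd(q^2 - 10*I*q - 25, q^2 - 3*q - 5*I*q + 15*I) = q - 5*I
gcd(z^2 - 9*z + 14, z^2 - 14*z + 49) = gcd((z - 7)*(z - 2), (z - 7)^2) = z - 7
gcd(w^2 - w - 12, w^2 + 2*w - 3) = w + 3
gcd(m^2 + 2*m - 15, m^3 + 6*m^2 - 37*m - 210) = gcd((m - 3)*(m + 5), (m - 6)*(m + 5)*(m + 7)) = m + 5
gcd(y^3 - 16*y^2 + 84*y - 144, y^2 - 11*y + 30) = y - 6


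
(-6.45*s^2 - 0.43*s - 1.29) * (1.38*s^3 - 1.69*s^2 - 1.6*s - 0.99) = -8.901*s^5 + 10.3071*s^4 + 9.2665*s^3 + 9.2536*s^2 + 2.4897*s + 1.2771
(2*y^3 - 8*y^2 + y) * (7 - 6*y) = -12*y^4 + 62*y^3 - 62*y^2 + 7*y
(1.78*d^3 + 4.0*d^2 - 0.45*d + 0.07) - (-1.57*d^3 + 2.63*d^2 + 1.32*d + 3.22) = 3.35*d^3 + 1.37*d^2 - 1.77*d - 3.15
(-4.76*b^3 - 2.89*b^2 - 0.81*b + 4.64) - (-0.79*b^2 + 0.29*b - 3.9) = -4.76*b^3 - 2.1*b^2 - 1.1*b + 8.54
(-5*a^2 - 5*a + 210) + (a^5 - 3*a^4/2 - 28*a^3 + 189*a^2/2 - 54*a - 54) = a^5 - 3*a^4/2 - 28*a^3 + 179*a^2/2 - 59*a + 156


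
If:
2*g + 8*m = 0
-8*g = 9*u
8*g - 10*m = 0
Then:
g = 0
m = 0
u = 0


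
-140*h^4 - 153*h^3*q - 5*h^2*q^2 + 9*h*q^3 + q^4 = (-4*h + q)*(h + q)*(5*h + q)*(7*h + q)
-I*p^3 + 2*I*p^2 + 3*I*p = p*(p - 3)*(-I*p - I)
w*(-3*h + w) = -3*h*w + w^2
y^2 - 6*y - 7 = (y - 7)*(y + 1)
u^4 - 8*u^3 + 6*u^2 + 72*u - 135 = (u - 5)*(u - 3)^2*(u + 3)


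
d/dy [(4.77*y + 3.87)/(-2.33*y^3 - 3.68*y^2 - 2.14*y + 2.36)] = (22.2282*y^3 + 44.6049*y^2 + 28.4832*y + 19.539)/(5.4289*y^6 + 17.1488*y^5 + 23.5148*y^4 + 4.7528*y^3 - 12.79*y^2 - 10.1008*y + 5.5696)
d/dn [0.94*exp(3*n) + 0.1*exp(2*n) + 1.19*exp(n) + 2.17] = (2.82*exp(2*n) + 0.2*exp(n) + 1.19)*exp(n)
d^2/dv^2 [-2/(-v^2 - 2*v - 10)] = 4*(-v^2 - 2*v + 4*(v + 1)^2 - 10)/(v^2 + 2*v + 10)^3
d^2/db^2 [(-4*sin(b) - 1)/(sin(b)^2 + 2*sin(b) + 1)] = 2*(-8*sin(b) - cos(2*b) + 6)/(sin(b) + 1)^3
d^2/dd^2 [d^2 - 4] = 2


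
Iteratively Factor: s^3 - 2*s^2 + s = (s - 1)*(s^2 - s) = (s - 1)^2*(s)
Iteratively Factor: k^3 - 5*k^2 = (k)*(k^2 - 5*k) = k^2*(k - 5)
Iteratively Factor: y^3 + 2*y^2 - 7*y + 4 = (y - 1)*(y^2 + 3*y - 4) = (y - 1)^2*(y + 4)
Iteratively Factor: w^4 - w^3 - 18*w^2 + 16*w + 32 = (w + 1)*(w^3 - 2*w^2 - 16*w + 32) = (w - 2)*(w + 1)*(w^2 - 16) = (w - 4)*(w - 2)*(w + 1)*(w + 4)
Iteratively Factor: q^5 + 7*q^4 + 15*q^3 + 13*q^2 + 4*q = (q + 1)*(q^4 + 6*q^3 + 9*q^2 + 4*q) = (q + 1)^2*(q^3 + 5*q^2 + 4*q) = q*(q + 1)^2*(q^2 + 5*q + 4) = q*(q + 1)^2*(q + 4)*(q + 1)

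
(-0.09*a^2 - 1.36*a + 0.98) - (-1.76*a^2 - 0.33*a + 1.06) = 1.67*a^2 - 1.03*a - 0.0800000000000001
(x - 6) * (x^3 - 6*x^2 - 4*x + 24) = x^4 - 12*x^3 + 32*x^2 + 48*x - 144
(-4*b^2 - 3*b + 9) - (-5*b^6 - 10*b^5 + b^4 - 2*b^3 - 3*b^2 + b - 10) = 5*b^6 + 10*b^5 - b^4 + 2*b^3 - b^2 - 4*b + 19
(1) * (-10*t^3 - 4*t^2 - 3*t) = -10*t^3 - 4*t^2 - 3*t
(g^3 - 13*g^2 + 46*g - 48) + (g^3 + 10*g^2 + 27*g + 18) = 2*g^3 - 3*g^2 + 73*g - 30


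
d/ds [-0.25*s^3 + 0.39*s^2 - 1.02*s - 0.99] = -0.75*s^2 + 0.78*s - 1.02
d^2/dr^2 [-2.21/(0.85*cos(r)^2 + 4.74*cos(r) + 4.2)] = (6.3869*(1 - cos(r)^2)^2 + 26.71227*cos(r)^3 + 21.288046*cos(r)^2 - 97.42122*cos(r) - 89.914292)/(0.85*cos(r)^2 + 4.74*cos(r) + 4.2)^3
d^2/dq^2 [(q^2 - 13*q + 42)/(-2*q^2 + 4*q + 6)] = (11*q^3 - 135*q^2 + 369*q - 381)/(q^6 - 6*q^5 + 3*q^4 + 28*q^3 - 9*q^2 - 54*q - 27)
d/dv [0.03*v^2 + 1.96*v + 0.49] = 0.06*v + 1.96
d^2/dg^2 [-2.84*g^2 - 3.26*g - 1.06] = -5.68000000000000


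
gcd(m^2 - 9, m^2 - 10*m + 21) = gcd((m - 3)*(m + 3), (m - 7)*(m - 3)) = m - 3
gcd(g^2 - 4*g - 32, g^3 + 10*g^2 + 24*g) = g + 4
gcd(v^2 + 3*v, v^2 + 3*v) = v^2 + 3*v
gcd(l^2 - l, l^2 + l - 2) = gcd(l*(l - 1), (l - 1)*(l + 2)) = l - 1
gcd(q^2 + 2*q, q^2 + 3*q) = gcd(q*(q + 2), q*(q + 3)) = q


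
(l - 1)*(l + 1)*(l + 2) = l^3 + 2*l^2 - l - 2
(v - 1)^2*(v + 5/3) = v^3 - v^2/3 - 7*v/3 + 5/3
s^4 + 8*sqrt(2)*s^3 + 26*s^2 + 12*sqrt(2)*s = s*(s + sqrt(2))^2*(s + 6*sqrt(2))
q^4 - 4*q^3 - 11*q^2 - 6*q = q*(q - 6)*(q + 1)^2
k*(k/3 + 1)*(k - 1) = k^3/3 + 2*k^2/3 - k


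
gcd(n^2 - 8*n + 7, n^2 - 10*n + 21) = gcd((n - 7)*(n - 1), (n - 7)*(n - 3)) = n - 7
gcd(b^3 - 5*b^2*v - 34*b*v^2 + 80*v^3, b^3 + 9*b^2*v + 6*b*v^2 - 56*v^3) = -b + 2*v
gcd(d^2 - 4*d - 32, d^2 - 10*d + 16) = d - 8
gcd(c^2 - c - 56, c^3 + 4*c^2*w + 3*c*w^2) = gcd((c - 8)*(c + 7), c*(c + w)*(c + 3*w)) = 1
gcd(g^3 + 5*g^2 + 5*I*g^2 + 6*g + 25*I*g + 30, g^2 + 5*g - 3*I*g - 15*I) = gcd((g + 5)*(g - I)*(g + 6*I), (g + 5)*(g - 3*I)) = g + 5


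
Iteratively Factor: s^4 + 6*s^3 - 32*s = (s)*(s^3 + 6*s^2 - 32) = s*(s + 4)*(s^2 + 2*s - 8) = s*(s - 2)*(s + 4)*(s + 4)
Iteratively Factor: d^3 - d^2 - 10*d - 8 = (d + 2)*(d^2 - 3*d - 4) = (d - 4)*(d + 2)*(d + 1)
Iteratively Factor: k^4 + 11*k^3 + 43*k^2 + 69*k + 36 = (k + 4)*(k^3 + 7*k^2 + 15*k + 9) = (k + 3)*(k + 4)*(k^2 + 4*k + 3) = (k + 3)^2*(k + 4)*(k + 1)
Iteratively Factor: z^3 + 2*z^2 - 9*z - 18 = (z + 3)*(z^2 - z - 6) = (z - 3)*(z + 3)*(z + 2)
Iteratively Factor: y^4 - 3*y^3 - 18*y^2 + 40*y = (y - 2)*(y^3 - y^2 - 20*y) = (y - 2)*(y + 4)*(y^2 - 5*y) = (y - 5)*(y - 2)*(y + 4)*(y)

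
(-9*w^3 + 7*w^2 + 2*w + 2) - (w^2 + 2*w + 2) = -9*w^3 + 6*w^2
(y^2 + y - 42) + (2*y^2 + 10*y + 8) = 3*y^2 + 11*y - 34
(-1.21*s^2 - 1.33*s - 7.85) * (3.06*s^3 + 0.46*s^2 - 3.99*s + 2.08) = -3.7026*s^5 - 4.6264*s^4 - 19.8049*s^3 - 0.8211*s^2 + 28.5551*s - 16.328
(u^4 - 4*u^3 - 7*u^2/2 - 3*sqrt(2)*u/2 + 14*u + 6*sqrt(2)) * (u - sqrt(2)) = u^5 - 4*u^4 - sqrt(2)*u^4 - 7*u^3/2 + 4*sqrt(2)*u^3 + 2*sqrt(2)*u^2 + 14*u^2 - 8*sqrt(2)*u + 3*u - 12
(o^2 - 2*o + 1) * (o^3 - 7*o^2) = o^5 - 9*o^4 + 15*o^3 - 7*o^2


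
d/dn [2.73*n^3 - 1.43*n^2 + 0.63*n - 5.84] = 8.19*n^2 - 2.86*n + 0.63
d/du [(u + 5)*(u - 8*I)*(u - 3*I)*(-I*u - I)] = -4*I*u^3 + u^2*(-33 - 18*I) + u*(-132 + 38*I) - 55 + 144*I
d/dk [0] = 0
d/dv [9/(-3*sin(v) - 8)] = 27*cos(v)/(3*sin(v) + 8)^2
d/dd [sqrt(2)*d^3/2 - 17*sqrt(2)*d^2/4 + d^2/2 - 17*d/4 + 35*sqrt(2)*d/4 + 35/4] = 3*sqrt(2)*d^2/2 - 17*sqrt(2)*d/2 + d - 17/4 + 35*sqrt(2)/4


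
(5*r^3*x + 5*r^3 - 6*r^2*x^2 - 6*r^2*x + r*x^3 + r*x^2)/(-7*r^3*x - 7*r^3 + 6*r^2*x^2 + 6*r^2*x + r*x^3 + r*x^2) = (-5*r + x)/(7*r + x)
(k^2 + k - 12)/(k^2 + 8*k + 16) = (k - 3)/(k + 4)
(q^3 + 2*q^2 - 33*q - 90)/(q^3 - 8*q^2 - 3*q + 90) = (q + 5)/(q - 5)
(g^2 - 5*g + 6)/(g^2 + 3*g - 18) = (g - 2)/(g + 6)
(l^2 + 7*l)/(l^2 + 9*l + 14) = l/(l + 2)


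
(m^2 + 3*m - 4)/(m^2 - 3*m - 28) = (m - 1)/(m - 7)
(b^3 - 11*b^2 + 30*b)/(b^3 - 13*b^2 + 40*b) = (b - 6)/(b - 8)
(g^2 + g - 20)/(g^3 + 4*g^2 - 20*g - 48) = (g + 5)/(g^2 + 8*g + 12)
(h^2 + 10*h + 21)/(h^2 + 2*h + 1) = (h^2 + 10*h + 21)/(h^2 + 2*h + 1)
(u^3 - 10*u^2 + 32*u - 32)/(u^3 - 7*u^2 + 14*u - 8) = (u - 4)/(u - 1)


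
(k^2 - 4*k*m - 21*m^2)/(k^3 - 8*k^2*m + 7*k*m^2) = (k + 3*m)/(k*(k - m))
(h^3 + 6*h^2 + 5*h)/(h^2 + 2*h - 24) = h*(h^2 + 6*h + 5)/(h^2 + 2*h - 24)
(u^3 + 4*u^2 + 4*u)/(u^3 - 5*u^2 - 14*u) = (u + 2)/(u - 7)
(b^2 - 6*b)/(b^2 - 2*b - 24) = b/(b + 4)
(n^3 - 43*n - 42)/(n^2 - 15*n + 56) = (n^2 + 7*n + 6)/(n - 8)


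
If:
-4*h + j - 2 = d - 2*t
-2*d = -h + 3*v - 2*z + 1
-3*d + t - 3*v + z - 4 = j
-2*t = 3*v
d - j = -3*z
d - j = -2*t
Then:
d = -89/84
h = -9/14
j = -113/84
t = -1/7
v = 2/21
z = -2/21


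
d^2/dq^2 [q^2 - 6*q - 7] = 2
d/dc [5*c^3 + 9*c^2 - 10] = 3*c*(5*c + 6)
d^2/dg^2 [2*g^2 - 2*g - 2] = 4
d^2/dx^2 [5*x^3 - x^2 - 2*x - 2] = 30*x - 2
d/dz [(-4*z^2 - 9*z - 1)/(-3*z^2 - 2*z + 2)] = (-19*z^2 - 22*z - 20)/(9*z^4 + 12*z^3 - 8*z^2 - 8*z + 4)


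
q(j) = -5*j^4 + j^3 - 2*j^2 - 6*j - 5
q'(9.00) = -14379.00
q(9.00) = -32297.00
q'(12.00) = -34182.00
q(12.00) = -102317.00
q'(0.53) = -10.25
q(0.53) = -8.99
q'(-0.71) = 5.51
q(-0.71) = -3.38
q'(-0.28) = -4.21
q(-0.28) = -3.53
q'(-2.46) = 319.73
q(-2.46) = -200.34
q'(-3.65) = 1021.11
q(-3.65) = -945.82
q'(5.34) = -2987.28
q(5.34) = -4007.50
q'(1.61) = -88.13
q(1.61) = -49.27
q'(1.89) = -137.87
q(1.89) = -80.53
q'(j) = -20*j^3 + 3*j^2 - 4*j - 6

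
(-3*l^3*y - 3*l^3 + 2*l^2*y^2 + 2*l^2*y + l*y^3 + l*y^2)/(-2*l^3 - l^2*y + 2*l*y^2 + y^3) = l*(3*l*y + 3*l + y^2 + y)/(2*l^2 + 3*l*y + y^2)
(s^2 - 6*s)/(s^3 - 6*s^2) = 1/s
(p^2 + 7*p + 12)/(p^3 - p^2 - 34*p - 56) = (p + 3)/(p^2 - 5*p - 14)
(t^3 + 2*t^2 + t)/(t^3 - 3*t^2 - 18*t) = (t^2 + 2*t + 1)/(t^2 - 3*t - 18)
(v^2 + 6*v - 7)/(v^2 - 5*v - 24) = (-v^2 - 6*v + 7)/(-v^2 + 5*v + 24)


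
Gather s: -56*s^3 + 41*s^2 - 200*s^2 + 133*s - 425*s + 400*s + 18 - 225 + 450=-56*s^3 - 159*s^2 + 108*s + 243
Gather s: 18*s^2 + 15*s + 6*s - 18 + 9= 18*s^2 + 21*s - 9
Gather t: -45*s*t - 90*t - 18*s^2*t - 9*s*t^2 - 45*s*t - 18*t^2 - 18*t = t^2*(-9*s - 18) + t*(-18*s^2 - 90*s - 108)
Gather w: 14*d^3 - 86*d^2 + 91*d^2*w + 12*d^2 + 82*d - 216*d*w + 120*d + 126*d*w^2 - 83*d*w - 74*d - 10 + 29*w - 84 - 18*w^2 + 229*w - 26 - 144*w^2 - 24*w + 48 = 14*d^3 - 74*d^2 + 128*d + w^2*(126*d - 162) + w*(91*d^2 - 299*d + 234) - 72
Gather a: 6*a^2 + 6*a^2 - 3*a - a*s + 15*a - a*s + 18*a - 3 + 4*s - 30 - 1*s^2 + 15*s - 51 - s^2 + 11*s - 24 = 12*a^2 + a*(30 - 2*s) - 2*s^2 + 30*s - 108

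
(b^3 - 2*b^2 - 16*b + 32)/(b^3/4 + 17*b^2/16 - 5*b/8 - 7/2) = 16*(b^2 - 6*b + 8)/(4*b^2 + b - 14)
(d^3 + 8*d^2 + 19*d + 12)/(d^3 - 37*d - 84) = (d + 1)/(d - 7)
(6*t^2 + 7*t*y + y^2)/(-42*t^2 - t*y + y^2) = (t + y)/(-7*t + y)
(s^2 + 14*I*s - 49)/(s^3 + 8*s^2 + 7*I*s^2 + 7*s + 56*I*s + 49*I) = (s + 7*I)/(s^2 + 8*s + 7)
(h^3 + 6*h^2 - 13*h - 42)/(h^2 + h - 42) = (h^2 - h - 6)/(h - 6)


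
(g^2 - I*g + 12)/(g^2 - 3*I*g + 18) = (g - 4*I)/(g - 6*I)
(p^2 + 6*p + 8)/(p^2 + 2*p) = (p + 4)/p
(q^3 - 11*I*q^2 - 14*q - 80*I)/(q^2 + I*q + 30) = (q^2 - 6*I*q + 16)/(q + 6*I)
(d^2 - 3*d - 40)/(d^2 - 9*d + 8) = (d + 5)/(d - 1)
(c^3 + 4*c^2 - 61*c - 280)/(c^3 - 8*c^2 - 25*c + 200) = (c + 7)/(c - 5)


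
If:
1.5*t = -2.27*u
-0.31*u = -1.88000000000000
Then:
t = -9.18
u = 6.06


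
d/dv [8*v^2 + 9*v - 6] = 16*v + 9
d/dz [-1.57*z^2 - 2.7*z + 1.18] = -3.14*z - 2.7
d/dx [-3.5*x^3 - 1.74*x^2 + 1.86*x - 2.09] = -10.5*x^2 - 3.48*x + 1.86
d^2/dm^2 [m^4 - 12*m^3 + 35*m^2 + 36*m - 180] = 12*m^2 - 72*m + 70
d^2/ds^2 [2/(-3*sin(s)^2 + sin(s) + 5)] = 2*(-36*sin(s)^4 + 9*sin(s)^3 - 7*sin(s)^2 - 13*sin(s) + 32)/(-3*sin(s)^2 + sin(s) + 5)^3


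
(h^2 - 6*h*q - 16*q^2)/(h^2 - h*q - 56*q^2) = (h + 2*q)/(h + 7*q)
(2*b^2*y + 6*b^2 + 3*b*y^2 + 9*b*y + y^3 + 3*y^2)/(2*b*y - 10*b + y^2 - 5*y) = (b*y + 3*b + y^2 + 3*y)/(y - 5)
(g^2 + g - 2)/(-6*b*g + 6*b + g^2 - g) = (-g - 2)/(6*b - g)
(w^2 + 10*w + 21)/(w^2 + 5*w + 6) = (w + 7)/(w + 2)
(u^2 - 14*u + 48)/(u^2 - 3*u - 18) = (u - 8)/(u + 3)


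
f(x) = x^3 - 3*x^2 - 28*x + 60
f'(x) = 3*x^2 - 6*x - 28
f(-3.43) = 80.39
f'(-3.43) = 27.87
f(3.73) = -34.28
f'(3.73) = -8.64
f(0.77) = 37.12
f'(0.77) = -30.84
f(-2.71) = 93.95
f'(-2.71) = 10.29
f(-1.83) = 95.06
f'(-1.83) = -6.97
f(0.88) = 33.72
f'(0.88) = -30.96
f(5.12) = -27.79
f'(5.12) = 19.92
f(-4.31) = 44.89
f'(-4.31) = 53.59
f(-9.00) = -660.00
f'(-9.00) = 269.00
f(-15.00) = -3570.00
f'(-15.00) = 737.00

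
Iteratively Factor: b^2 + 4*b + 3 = (b + 3)*(b + 1)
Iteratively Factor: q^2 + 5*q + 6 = (q + 3)*(q + 2)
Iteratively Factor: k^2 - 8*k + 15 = (k - 5)*(k - 3)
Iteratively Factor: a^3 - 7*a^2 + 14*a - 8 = (a - 2)*(a^2 - 5*a + 4) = (a - 2)*(a - 1)*(a - 4)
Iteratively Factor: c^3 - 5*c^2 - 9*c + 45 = (c - 5)*(c^2 - 9) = (c - 5)*(c - 3)*(c + 3)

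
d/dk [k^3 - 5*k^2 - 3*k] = 3*k^2 - 10*k - 3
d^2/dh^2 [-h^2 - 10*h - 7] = -2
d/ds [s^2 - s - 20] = 2*s - 1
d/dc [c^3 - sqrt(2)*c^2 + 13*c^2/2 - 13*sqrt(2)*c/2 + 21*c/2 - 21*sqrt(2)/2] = 3*c^2 - 2*sqrt(2)*c + 13*c - 13*sqrt(2)/2 + 21/2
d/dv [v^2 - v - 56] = 2*v - 1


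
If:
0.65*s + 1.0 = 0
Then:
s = -1.54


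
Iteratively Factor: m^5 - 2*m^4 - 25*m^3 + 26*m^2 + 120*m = (m)*(m^4 - 2*m^3 - 25*m^2 + 26*m + 120) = m*(m + 2)*(m^3 - 4*m^2 - 17*m + 60) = m*(m - 3)*(m + 2)*(m^2 - m - 20) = m*(m - 5)*(m - 3)*(m + 2)*(m + 4)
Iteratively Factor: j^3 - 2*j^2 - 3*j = (j)*(j^2 - 2*j - 3) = j*(j + 1)*(j - 3)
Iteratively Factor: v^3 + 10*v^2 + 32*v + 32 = (v + 4)*(v^2 + 6*v + 8) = (v + 2)*(v + 4)*(v + 4)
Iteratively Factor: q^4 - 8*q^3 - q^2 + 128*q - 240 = (q - 3)*(q^3 - 5*q^2 - 16*q + 80) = (q - 4)*(q - 3)*(q^2 - q - 20) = (q - 4)*(q - 3)*(q + 4)*(q - 5)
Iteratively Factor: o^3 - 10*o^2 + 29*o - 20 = (o - 5)*(o^2 - 5*o + 4) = (o - 5)*(o - 4)*(o - 1)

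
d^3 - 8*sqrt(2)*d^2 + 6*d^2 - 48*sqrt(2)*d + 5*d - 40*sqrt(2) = (d + 1)*(d + 5)*(d - 8*sqrt(2))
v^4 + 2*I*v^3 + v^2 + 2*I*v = v*(v - I)*(v + I)*(v + 2*I)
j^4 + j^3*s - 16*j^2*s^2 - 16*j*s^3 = j*(j - 4*s)*(j + s)*(j + 4*s)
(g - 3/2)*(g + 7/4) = g^2 + g/4 - 21/8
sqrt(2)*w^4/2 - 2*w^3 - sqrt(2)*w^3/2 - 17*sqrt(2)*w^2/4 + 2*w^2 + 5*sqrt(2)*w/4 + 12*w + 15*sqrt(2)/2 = (w - 3)*(w + 2)*(w - 5*sqrt(2)/2)*(sqrt(2)*w/2 + 1/2)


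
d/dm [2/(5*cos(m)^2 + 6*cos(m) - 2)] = 4*(5*cos(m) + 3)*sin(m)/(5*cos(m)^2 + 6*cos(m) - 2)^2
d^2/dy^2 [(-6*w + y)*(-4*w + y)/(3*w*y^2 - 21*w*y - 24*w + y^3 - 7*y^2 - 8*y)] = 2*(-(4*w - y)*(6*w - y)*(-6*w*y + 21*w - 3*y^2 + 14*y + 8)^2 + (-(4*w - y)*(6*w - y)*(3*w + 3*y - 7) - (4*w - y)*(-6*w*y + 21*w - 3*y^2 + 14*y + 8) - (6*w - y)*(-6*w*y + 21*w - 3*y^2 + 14*y + 8))*(-3*w*y^2 + 21*w*y + 24*w - y^3 + 7*y^2 + 8*y) - (-3*w*y^2 + 21*w*y + 24*w - y^3 + 7*y^2 + 8*y)^2)/(-3*w*y^2 + 21*w*y + 24*w - y^3 + 7*y^2 + 8*y)^3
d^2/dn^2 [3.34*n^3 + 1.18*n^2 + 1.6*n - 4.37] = 20.04*n + 2.36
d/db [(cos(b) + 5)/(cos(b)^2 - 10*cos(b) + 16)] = (cos(b)^2 + 10*cos(b) - 66)*sin(b)/(cos(b)^2 - 10*cos(b) + 16)^2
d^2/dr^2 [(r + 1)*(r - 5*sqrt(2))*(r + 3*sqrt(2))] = 6*r - 4*sqrt(2) + 2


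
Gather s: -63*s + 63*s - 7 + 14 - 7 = 0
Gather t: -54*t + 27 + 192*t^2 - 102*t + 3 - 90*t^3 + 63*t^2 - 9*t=-90*t^3 + 255*t^2 - 165*t + 30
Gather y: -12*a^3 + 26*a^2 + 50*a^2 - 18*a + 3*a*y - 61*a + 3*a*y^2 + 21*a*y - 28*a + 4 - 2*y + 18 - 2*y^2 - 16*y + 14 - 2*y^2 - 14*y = -12*a^3 + 76*a^2 - 107*a + y^2*(3*a - 4) + y*(24*a - 32) + 36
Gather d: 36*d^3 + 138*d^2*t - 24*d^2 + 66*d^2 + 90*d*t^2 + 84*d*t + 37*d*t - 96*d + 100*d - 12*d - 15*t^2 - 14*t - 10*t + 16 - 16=36*d^3 + d^2*(138*t + 42) + d*(90*t^2 + 121*t - 8) - 15*t^2 - 24*t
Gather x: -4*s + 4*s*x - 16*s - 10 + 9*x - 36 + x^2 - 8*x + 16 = -20*s + x^2 + x*(4*s + 1) - 30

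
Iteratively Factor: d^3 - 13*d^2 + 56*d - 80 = (d - 5)*(d^2 - 8*d + 16) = (d - 5)*(d - 4)*(d - 4)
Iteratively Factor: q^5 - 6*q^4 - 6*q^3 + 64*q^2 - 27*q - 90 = (q + 3)*(q^4 - 9*q^3 + 21*q^2 + q - 30) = (q - 3)*(q + 3)*(q^3 - 6*q^2 + 3*q + 10) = (q - 3)*(q + 1)*(q + 3)*(q^2 - 7*q + 10) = (q - 5)*(q - 3)*(q + 1)*(q + 3)*(q - 2)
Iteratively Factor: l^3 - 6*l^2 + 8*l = (l - 2)*(l^2 - 4*l) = l*(l - 2)*(l - 4)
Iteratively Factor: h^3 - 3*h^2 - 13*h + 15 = (h + 3)*(h^2 - 6*h + 5) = (h - 1)*(h + 3)*(h - 5)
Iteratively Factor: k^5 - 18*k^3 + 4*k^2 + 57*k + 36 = (k - 3)*(k^4 + 3*k^3 - 9*k^2 - 23*k - 12) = (k - 3)^2*(k^3 + 6*k^2 + 9*k + 4) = (k - 3)^2*(k + 4)*(k^2 + 2*k + 1) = (k - 3)^2*(k + 1)*(k + 4)*(k + 1)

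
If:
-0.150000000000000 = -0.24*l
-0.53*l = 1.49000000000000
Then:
No Solution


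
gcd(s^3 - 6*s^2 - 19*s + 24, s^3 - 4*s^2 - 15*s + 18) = s^2 + 2*s - 3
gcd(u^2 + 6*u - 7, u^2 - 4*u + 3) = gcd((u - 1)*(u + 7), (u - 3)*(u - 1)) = u - 1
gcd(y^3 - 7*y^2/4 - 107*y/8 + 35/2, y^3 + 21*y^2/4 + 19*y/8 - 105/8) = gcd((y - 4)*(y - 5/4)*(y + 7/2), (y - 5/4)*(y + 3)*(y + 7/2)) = y^2 + 9*y/4 - 35/8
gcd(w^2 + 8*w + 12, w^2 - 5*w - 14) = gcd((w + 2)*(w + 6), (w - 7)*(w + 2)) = w + 2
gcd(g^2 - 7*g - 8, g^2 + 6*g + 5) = g + 1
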